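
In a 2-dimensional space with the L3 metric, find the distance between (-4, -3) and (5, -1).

(Σ|x_i - y_i|^3)^(1/3) = (|-4 - 5|^3 + |-3 - (-1)|^3)^(1/3)
= (9^3 + 2^3)^(1/3) = (729 + 8)^(1/3) = (737)^(1/3) ≈ 9.0328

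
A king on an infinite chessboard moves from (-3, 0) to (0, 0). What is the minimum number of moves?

max(|x_i - y_i|) = max(|-3 - 0|, |0 - 0|) = max(3, 0) = 3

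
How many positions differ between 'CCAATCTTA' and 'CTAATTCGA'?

Differing positions: 2, 6, 7, 8. Hamming distance = 4.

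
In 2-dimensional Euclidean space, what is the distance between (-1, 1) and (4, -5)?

√(Σ(x_i - y_i)²) = √((-1 - 4)² + (1 - (-5))²)
= √((-5)² + 6²) = √(25 + 36) = √61 ≈ 7.8102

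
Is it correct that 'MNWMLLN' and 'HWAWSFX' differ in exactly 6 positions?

Differing positions: 1, 2, 3, 4, 5, 6, 7. Hamming distance = 7, so the claim that d_H = 6 is false.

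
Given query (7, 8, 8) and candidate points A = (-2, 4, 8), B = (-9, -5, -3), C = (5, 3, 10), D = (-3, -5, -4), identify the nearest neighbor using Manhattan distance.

Distances: d(A) = 13, d(B) = 40, d(C) = 9, d(D) = 35. Nearest: C = (5, 3, 10) with distance 9.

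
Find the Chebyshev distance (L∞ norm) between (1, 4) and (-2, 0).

max(|x_i - y_i|) = max(|1 - (-2)|, |4 - 0|) = max(3, 4) = 4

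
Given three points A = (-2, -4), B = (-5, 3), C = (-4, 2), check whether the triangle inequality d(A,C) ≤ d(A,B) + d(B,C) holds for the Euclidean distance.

d(A,B) = √(3² + 7²) = √58 ≈ 7.6158, d(B,C) = √(1² + 1²) = √2 ≈ 1.4142, d(A,C) = √(2² + 6²) = √40 ≈ 6.3246.
d(A,C) ≈ 6.3246 ≤ 7.6158 + 1.4142 = 9.03. Triangle inequality is satisfied.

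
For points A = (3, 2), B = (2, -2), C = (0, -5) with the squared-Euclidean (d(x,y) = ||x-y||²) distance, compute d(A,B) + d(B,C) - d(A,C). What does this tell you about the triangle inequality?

d(A,B) = 1² + 4² = 17, d(B,C) = 2² + 3² = 13, d(A,C) = 3² + 7² = 58.
d(A,B) + d(B,C) - d(A,C) = 17 + 13 - 58 = 30 - 58 = -28. This is < 0, so the triangle inequality FAILS for these points (squared-Euclidean is not a metric).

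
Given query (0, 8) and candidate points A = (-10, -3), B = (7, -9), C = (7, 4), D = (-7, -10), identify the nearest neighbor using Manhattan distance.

Distances: d(A) = 21, d(B) = 24, d(C) = 11, d(D) = 25. Nearest: C = (7, 4) with distance 11.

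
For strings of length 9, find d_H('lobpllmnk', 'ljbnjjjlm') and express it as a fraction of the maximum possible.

Differing positions: 2, 4, 5, 6, 7, 8, 9. Hamming distance = 7. The maximum possible Hamming distance for length-9 strings is 9, so d_H/9 = 7/9 ≈ 0.7778.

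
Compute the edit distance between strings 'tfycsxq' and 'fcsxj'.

Let D[i][j] be the edit distance between the first i characters of 'tfycsxq' and the first j characters of 'fcsxj', with D[i][0] = i, D[0][j] = j, and D[i][j] = D[i-1][j-1] if the characters match, else 1 + min(D[i-1][j], D[i][j-1], D[i-1][j-1]). Filling the table (rows: prefixes of 'tfycsxq', columns: prefixes of 'fcsxj'):
     ε  f  c  s  x  j
  ε  0  1  2  3  4  5
  t  1  1  2  3  4  5
  f  2  1  2  3  4  5
  y  3  2  2  3  4  5
  c  4  3  2  3  4  5
  s  5  4  3  2  3  4
  x  6  5  4  3  2  3
  q  7  6  5  4  3  3
The bottom-right entry gives D[7][5] = 3, so no sequence of fewer than 3 edits works. Backtracking through the table gives one optimal edit sequence (3 edits):
  tfycsxq → fycsxq (del t @1)
  fycsxq → fcsxq (del y @2)
  fcsxq → fcsxj (sub q→j @5)
Edit distance = 3.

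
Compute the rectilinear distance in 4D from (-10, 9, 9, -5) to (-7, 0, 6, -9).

Σ|x_i - y_i| = |-10 - (-7)| + |9 - 0| + |9 - 6| + |-5 - (-9)| = 3 + 9 + 3 + 4 = 19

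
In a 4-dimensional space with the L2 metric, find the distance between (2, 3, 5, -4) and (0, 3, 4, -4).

(Σ|x_i - y_i|^2)^(1/2) = (|2 - 0|^2 + |3 - 3|^2 + |5 - 4|^2 + |-4 - (-4)|^2)^(1/2)
= (2^2 + 0^2 + 1^2 + 0^2)^(1/2) = (4 + 0 + 1 + 0)^(1/2) = (5)^(1/2) ≈ 2.2361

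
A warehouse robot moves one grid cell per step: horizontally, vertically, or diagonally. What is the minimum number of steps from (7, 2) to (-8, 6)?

max(|x_i - y_i|) = max(|7 - (-8)|, |2 - 6|) = max(15, 4) = 15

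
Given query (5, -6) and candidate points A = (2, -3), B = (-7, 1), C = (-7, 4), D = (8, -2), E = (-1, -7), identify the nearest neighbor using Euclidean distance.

Distances: d(A) ≈ 4.2426, d(B) ≈ 13.8924, d(C) ≈ 15.6205, d(D) = 5, d(E) ≈ 6.0828. Nearest: A = (2, -3) with distance 4.2426.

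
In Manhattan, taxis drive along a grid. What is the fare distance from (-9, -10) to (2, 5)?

Σ|x_i - y_i| = |-9 - 2| + |-10 - 5| = 11 + 15 = 26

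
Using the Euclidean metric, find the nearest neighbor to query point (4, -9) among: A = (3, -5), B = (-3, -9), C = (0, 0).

Distances: d(A) ≈ 4.1231, d(B) = 7, d(C) ≈ 9.8489. Nearest: A = (3, -5) with distance 4.1231.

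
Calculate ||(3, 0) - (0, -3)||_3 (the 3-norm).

(Σ|x_i - y_i|^3)^(1/3) = (|3 - 0|^3 + |0 - (-3)|^3)^(1/3)
= (3^3 + 3^3)^(1/3) = (27 + 27)^(1/3) = (54)^(1/3) ≈ 3.7798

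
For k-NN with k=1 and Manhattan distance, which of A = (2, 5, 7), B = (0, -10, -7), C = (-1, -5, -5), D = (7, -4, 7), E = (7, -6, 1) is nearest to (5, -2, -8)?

Distances: d(A) = 25, d(B) = 14, d(C) = 12, d(D) = 19, d(E) = 15. Nearest: C = (-1, -5, -5) with distance 12.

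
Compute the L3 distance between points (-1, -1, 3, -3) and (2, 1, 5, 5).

(Σ|x_i - y_i|^3)^(1/3) = (|-1 - 2|^3 + |-1 - 1|^3 + |3 - 5|^3 + |-3 - 5|^3)^(1/3)
= (3^3 + 2^3 + 2^3 + 8^3)^(1/3) = (27 + 8 + 8 + 512)^(1/3) = (555)^(1/3) ≈ 8.218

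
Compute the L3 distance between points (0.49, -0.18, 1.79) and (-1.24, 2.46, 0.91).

(Σ|x_i - y_i|^3)^(1/3) = (|0.49 - (-1.24)|^3 + |-0.18 - 2.46|^3 + |1.79 - 0.91|^3)^(1/3)
= (1.73^3 + 2.64^3 + 0.88^3)^(1/3) ≈ (5.1777 + 18.3997 + 0.6815)^(1/3) = (24.2589)^(1/3) ≈ 2.8948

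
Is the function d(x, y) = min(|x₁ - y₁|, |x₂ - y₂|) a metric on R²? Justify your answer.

No. d fails identity of indiscernibles: take x = (2, 0) and y = (2, 4). Then d(x,y) = min(|2 - 2|, |0 - 4|) = min(0, 4) = 0, yet x ≠ y.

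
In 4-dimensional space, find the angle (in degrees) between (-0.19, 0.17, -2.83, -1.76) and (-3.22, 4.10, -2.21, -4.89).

With u = (-0.19, 0.17, -2.83, -1.76), v = (-3.22, 4.10, -2.21, -4.89):
u·v = (-0.19)·(-3.22) + 0.17·4.1 + (-2.83)·(-2.21) + (-1.76)·(-4.89) = 0.6118 + 0.697 + 6.2543 + 8.6064 = 16.1695.
|u| = √((-0.19)² + 0.17² + (-2.83)² + (-1.76)²) = √(0.0361 + 0.0289 + 8.0089 + 3.0976) = √11.1715, |v| = √((-3.22)² + 4.1² + (-2.21)² + (-4.89)²) = √(10.3684 + 16.81 + 4.8841 + 23.9121) = √55.9746.
cos θ = (u·v)/(|u||v|) = 16.1695/(√11.1715·√55.9746) ≈ 0.646614
θ = arccos(0.646614) ≈ 49.71°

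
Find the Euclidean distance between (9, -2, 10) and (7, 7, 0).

√(Σ(x_i - y_i)²) = √((9 - 7)² + (-2 - 7)² + (10 - 0)²)
= √(2² + (-9)² + 10²) = √(4 + 81 + 100) = √185 ≈ 13.6015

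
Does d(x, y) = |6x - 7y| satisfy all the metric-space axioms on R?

No. d fails symmetry: d(1, 3) = |6·1 - 7·3| = |-15| = 15, but d(3, 1) = |6·3 - 7·1| = |11| = 11. Since 15 ≠ 11, d(x,y) ≠ d(y,x) in general.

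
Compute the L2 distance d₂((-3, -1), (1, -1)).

√(Σ(x_i - y_i)²) = √((-3 - 1)² + (-1 - (-1))²)
= √((-4)² + 0²) = √(16 + 0) = √16 = 4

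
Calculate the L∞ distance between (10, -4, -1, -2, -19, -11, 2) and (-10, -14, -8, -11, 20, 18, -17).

max(|x_i - y_i|) = max(|10 - (-10)|, |-4 - (-14)|, |-1 - (-8)|, |-2 - (-11)|, |-19 - 20|, |-11 - 18|, |2 - (-17)|) = max(20, 10, 7, 9, 39, 29, 19) = 39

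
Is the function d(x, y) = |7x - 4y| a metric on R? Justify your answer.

No. d fails symmetry: d(9, 8) = |7·9 - 4·8| = |31| = 31, but d(8, 9) = |7·8 - 4·9| = |20| = 20. Since 31 ≠ 20, d(x,y) ≠ d(y,x) in general.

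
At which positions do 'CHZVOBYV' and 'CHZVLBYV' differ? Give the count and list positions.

Differing positions: 5. Hamming distance = 1.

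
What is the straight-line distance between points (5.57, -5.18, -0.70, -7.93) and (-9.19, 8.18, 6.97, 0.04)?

√(Σ(x_i - y_i)²) = √((5.57 - (-9.19))² + (-5.18 - 8.18)² + (-0.7 - 6.97)² + (-7.93 - 0.04)²)
= √(14.76² + (-13.36)² + (-7.67)² + (-7.97)²) = √(217.8576 + 178.4896 + 58.8289 + 63.5209) = √518.697 ≈ 22.7749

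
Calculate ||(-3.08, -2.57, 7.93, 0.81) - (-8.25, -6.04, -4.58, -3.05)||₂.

√(Σ(x_i - y_i)²) = √((-3.08 - (-8.25))² + (-2.57 - (-6.04))² + (7.93 - (-4.58))² + (0.81 - (-3.05))²)
= √(5.17² + 3.47² + 12.51² + 3.86²) = √(26.7289 + 12.0409 + 156.5001 + 14.8996) = √210.1695 ≈ 14.4972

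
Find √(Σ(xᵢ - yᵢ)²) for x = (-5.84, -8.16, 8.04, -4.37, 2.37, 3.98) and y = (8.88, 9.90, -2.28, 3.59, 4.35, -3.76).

√(Σ(x_i - y_i)²) = √((-5.84 - 8.88)² + (-8.16 - 9.9)² + (8.04 - (-2.28))² + (-4.37 - 3.59)² + (2.37 - 4.35)² + (3.98 - (-3.76))²)
= √((-14.72)² + (-18.06)² + 10.32² + (-7.96)² + (-1.98)² + 7.74²) = √(216.6784 + 326.1636 + 106.5024 + 63.3616 + 3.9204 + 59.9076) = √776.534 ≈ 27.8664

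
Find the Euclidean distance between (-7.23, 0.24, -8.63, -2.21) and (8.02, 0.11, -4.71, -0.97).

√(Σ(x_i - y_i)²) = √((-7.23 - 8.02)² + (0.24 - 0.11)² + (-8.63 - (-4.71))² + (-2.21 - (-0.97))²)
= √((-15.25)² + 0.13² + (-3.92)² + (-1.24)²) = √(232.5625 + 0.0169 + 15.3664 + 1.5376) = √249.4834 ≈ 15.795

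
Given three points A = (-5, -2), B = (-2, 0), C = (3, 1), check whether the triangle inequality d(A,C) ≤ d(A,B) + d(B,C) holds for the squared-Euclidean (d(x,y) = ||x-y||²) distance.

d(A,B) = 3² + 2² = 13, d(B,C) = 5² + 1² = 26, d(A,C) = 8² + 3² = 73.
d(A,C) = 73 > 13 + 26 = 39. Triangle inequality is VIOLATED. (Squared-Euclidean is not a metric — this is a counterexample.)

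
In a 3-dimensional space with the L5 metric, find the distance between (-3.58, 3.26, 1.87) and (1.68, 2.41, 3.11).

(Σ|x_i - y_i|^5)^(1/5) = (|-3.58 - 1.68|^5 + |3.26 - 2.41|^5 + |1.87 - 3.11|^5)^(1/5)
= (5.26^5 + 0.85^5 + 1.24^5)^(1/5) ≈ (4026.5094 + 0.4437 + 2.9316)^(1/5) = (4029.8847)^(1/5) ≈ 5.2609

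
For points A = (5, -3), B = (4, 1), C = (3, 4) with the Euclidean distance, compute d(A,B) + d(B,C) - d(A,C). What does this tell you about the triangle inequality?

d(A,B) = √(1² + 4²) = √17 ≈ 4.1231, d(B,C) = √(1² + 3²) = √10 ≈ 3.1623, d(A,C) = √(2² + 7²) = √53 ≈ 7.2801.
d(A,B) + d(B,C) - d(A,C) = 4.1231 + 3.1623 - 7.2801 = 7.2854 - 7.2801 = 0.0053 (to 4 decimal places). This is ≥ 0, so the triangle inequality holds for these points.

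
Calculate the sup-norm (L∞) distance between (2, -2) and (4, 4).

max(|x_i - y_i|) = max(|2 - 4|, |-2 - 4|) = max(2, 6) = 6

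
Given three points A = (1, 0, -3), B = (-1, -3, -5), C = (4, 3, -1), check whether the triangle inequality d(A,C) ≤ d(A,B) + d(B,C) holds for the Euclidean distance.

d(A,B) = √(2² + 3² + 2²) = √17 ≈ 4.1231, d(B,C) = √(5² + 6² + 4²) = √77 ≈ 8.775, d(A,C) = √(3² + 3² + 2²) = √22 ≈ 4.6904.
d(A,C) ≈ 4.6904 ≤ 4.1231 + 8.775 = 12.8981. Triangle inequality is satisfied.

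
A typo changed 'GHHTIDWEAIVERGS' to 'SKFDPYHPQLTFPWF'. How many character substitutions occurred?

Differing positions: 1, 2, 3, 4, 5, 6, 7, 8, 9, 10, 11, 12, 13, 14, 15. Hamming distance = 15.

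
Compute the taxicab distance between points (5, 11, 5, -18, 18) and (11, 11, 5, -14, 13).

Σ|x_i - y_i| = |5 - 11| + |11 - 11| + |5 - 5| + |-18 - (-14)| + |18 - 13| = 6 + 0 + 0 + 4 + 5 = 15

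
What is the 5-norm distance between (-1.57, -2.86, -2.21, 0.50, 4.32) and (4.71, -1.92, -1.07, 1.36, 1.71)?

(Σ|x_i - y_i|^5)^(1/5) = (|-1.57 - 4.71|^5 + |-2.86 - (-1.92)|^5 + |-2.21 - (-1.07)|^5 + |0.5 - 1.36|^5 + |4.32 - 1.71|^5)^(1/5)
= (6.28^5 + 0.94^5 + 1.14^5 + 0.86^5 + 2.61^5)^(1/5) ≈ (9767.8328 + 0.7339 + 1.9254 + 0.4704 + 121.1163)^(1/5) = (9892.0788)^(1/5) ≈ 6.2959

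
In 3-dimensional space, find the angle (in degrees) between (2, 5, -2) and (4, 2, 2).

With u = (2, 5, -2), v = (4, 2, 2):
u·v = 2·4 + 5·2 + (-2)·2 = 8 + 10 + (-4) = 14.
|u| = √(2² + 5² + (-2)²) = √33, |v| = √(4² + 2² + 2²) = √24, so |u||v| = √(33·24) = √792.
cos θ = (u·v)/(|u||v|) = 14/√792 ≈ 0.497468
θ = arccos(0.497468) ≈ 60.17°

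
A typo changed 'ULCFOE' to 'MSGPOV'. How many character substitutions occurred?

Differing positions: 1, 2, 3, 4, 6. Hamming distance = 5.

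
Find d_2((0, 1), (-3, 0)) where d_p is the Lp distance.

(Σ|x_i - y_i|^2)^(1/2) = (|0 - (-3)|^2 + |1 - 0|^2)^(1/2)
= (3^2 + 1^2)^(1/2) = (9 + 1)^(1/2) = (10)^(1/2) ≈ 3.1623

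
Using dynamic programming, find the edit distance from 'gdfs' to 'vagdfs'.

Let D[i][j] be the edit distance between the first i characters of 'gdfs' and the first j characters of 'vagdfs', with D[i][0] = i, D[0][j] = j, and D[i][j] = D[i-1][j-1] if the characters match, else 1 + min(D[i-1][j], D[i][j-1], D[i-1][j-1]). Filling the table (rows: prefixes of 'gdfs', columns: prefixes of 'vagdfs'):
     ε  v  a  g  d  f  s
  ε  0  1  2  3  4  5  6
  g  1  1  2  2  3  4  5
  d  2  2  2  3  2  3  4
  f  3  3  3  3  3  2  3
  s  4  4  4  4  4  3  2
The bottom-right entry gives D[4][6] = 2, so no sequence of fewer than 2 edits works. Backtracking through the table gives one optimal edit sequence (2 edits):
  gdfs → vgdfs (ins v @1)
  vgdfs → vagdfs (ins a @2)
Edit distance = 2.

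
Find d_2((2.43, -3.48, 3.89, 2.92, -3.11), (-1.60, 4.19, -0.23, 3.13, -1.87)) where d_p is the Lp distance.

(Σ|x_i - y_i|^2)^(1/2) = (|2.43 - (-1.6)|^2 + |-3.48 - 4.19|^2 + |3.89 - (-0.23)|^2 + |2.92 - 3.13|^2 + |-3.11 - (-1.87)|^2)^(1/2)
= (4.03^2 + 7.67^2 + 4.12^2 + 0.21^2 + 1.24^2)^(1/2) = (16.2409 + 58.8289 + 16.9744 + 0.0441 + 1.5376)^(1/2) = (93.6259)^(1/2) ≈ 9.676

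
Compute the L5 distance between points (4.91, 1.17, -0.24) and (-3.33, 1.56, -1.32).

(Σ|x_i - y_i|^5)^(1/5) = (|4.91 - (-3.33)|^5 + |1.17 - 1.56|^5 + |-0.24 - (-1.32)|^5)^(1/5)
= (8.24^5 + 0.39^5 + 1.08^5)^(1/5) ≈ (37987.0929 + 0.009 + 1.4693)^(1/5) = (37988.5712)^(1/5) ≈ 8.2401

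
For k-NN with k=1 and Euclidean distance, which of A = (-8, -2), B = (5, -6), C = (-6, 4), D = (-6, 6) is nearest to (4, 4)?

Distances: d(A) ≈ 13.4164, d(B) ≈ 10.0499, d(C) = 10, d(D) ≈ 10.198. Nearest: C = (-6, 4) with distance 10.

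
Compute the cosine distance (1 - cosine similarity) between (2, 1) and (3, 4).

With u = (2, 1), v = (3, 4):
u·v = 2·3 + 1·4 = 6 + 4 = 10.
|u| = √(2² + 1²) = √5, |v| = √(3² + 4²) = √25, so |u||v| = √(5·25) = √125.
cos θ = (u·v)/(|u||v|) = 10/√125 ≈ 0.8944
Cosine distance = 1 - cos θ ≈ 1 - 0.8944 = 0.1056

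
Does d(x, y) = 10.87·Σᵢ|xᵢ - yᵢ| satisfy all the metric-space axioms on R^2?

Yes. The L1 (Manhattan) norm induces a metric on R^2, and multiplying a metric by a positive constant 10.87 > 0 preserves all four axioms: non-negativity (10.87·||x-y|| ≥ 0), identity (10.87·||x-y|| = 0 ⟺ ||x-y|| = 0 ⟺ x = y), symmetry (||x-y|| = ||y-x||), and the triangle inequality (10.87·||x-z|| ≤ 10.87·||x-y|| + 10.87·||y-z||). So d is a metric.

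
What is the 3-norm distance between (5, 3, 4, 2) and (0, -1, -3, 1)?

(Σ|x_i - y_i|^3)^(1/3) = (|5 - 0|^3 + |3 - (-1)|^3 + |4 - (-3)|^3 + |2 - 1|^3)^(1/3)
= (5^3 + 4^3 + 7^3 + 1^3)^(1/3) = (125 + 64 + 343 + 1)^(1/3) = (533)^(1/3) ≈ 8.1079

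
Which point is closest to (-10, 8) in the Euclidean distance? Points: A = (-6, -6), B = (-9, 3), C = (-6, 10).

Distances: d(A) ≈ 14.5602, d(B) ≈ 5.099, d(C) ≈ 4.4721. Nearest: C = (-6, 10) with distance 4.4721.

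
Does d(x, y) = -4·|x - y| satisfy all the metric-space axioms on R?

No. With c = -4 < 0, d fails non-negativity: d(4, 7) = -4·|4 - 7| = -4·3 = -12 < 0.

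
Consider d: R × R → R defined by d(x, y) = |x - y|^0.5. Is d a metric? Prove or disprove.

Yes. With 0 < p = 0.5 ≤ 1, d(x,y) = |x-y|^0.5 is a metric on R. Non-negativity and symmetry are immediate; |x-y|^0.5 = 0 ⟺ |x-y| = 0 ⟺ x = y. For the triangle inequality, the function t ↦ t^0.5 is subadditive on [0,∞) when p ≤ 1, so |x-z|^0.5 ≤ (|x-y| + |y-z|)^0.5 ≤ |x-y|^0.5 + |y-z|^0.5.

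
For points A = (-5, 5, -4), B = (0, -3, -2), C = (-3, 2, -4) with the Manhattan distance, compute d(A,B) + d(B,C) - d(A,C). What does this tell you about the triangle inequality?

d(A,B) = 5 + 8 + 2 = 15, d(B,C) = 3 + 5 + 2 = 10, d(A,C) = 2 + 3 + 0 = 5.
d(A,B) + d(B,C) - d(A,C) = 15 + 10 - 5 = 25 - 5 = 20. This is ≥ 0, so the triangle inequality holds for these points.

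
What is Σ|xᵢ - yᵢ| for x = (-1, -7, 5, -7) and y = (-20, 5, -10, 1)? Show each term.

Σ|x_i - y_i| = |-1 - (-20)| + |-7 - 5| + |5 - (-10)| + |-7 - 1| = 19 + 12 + 15 + 8 = 54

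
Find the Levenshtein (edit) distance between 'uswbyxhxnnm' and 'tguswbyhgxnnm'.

Let D[i][j] be the edit distance between the first i characters of 'uswbyxhxnnm' and the first j characters of 'tguswbyhgxnnm', with D[i][0] = i, D[0][j] = j, and D[i][j] = D[i-1][j-1] if the characters match, else 1 + min(D[i-1][j], D[i][j-1], D[i-1][j-1]). Filling the table (rows: prefixes of 'uswbyxhxnnm', columns: prefixes of 'tguswbyhgxnnm'):
     ε  t  g  u  s  w  b  y  h  g  x  n  n  m
  ε  0  1  2  3  4  5  6  7  8  9 10 11 12 13
  u  1  1  2  2  3  4  5  6  7  8  9 10 11 12
  s  2  2  2  3  2  3  4  5  6  7  8  9 10 11
  w  3  3  3  3  3  2  3  4  5  6  7  8  9 10
  b  4  4  4  4  4  3  2  3  4  5  6  7  8  9
  y  5  5  5  5  5  4  3  2  3  4  5  6  7  8
  x  6  6  6  6  6  5  4  3  3  4  4  5  6  7
  h  7  7  7  7  7  6  5  4  3  4  5  5  6  7
  x  8  8  8  8  8  7  6  5  4  4  4  5  6  7
  n  9  9  9  9  9  8  7  6  5  5  5  4  5  6
  n 10 10 10 10 10  9  8  7  6  6  6  5  4  5
  m 11 11 11 11 11 10  9  8  7  7  7  6  5  4
The bottom-right entry gives D[11][13] = 4, so no sequence of fewer than 4 edits works. Backtracking through the table gives one optimal edit sequence (4 edits):
  uswbyxhxnnm → tuswbyxhxnnm (ins t @1)
  tuswbyxhxnnm → tguswbyxhxnnm (ins g @2)
  tguswbyxhxnnm → tguswbyhhxnnm (sub x→h @8)
  tguswbyhhxnnm → tguswbyhgxnnm (sub h→g @9)
Edit distance = 4.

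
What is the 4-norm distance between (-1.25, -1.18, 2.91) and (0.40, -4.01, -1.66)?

(Σ|x_i - y_i|^4)^(1/4) = (|-1.25 - 0.4|^4 + |-1.18 - (-4.01)|^4 + |2.91 - (-1.66)|^4)^(1/4)
= (1.65^4 + 2.83^4 + 4.57^4)^(1/4) ≈ (7.412 + 64.1425 + 436.179)^(1/4) = (507.7335)^(1/4) ≈ 4.7469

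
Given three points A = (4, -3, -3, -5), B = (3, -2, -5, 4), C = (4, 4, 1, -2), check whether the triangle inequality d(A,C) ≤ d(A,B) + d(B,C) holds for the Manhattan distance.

d(A,B) = 1 + 1 + 2 + 9 = 13, d(B,C) = 1 + 6 + 6 + 6 = 19, d(A,C) = 0 + 7 + 4 + 3 = 14.
d(A,C) = 14 ≤ 13 + 19 = 32. Triangle inequality is satisfied.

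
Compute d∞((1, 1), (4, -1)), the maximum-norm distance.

max(|x_i - y_i|) = max(|1 - 4|, |1 - (-1)|) = max(3, 2) = 3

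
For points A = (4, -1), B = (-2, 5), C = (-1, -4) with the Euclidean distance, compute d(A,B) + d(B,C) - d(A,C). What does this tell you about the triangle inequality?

d(A,B) = √(6² + 6²) = √72 ≈ 8.4853, d(B,C) = √(1² + 9²) = √82 ≈ 9.0554, d(A,C) = √(5² + 3²) = √34 ≈ 5.831.
d(A,B) + d(B,C) - d(A,C) = 8.4853 + 9.0554 - 5.831 = 17.5407 - 5.831 = 11.7097 (to 4 decimal places). This is ≥ 0, so the triangle inequality holds for these points.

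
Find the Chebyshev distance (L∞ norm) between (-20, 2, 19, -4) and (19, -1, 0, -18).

max(|x_i - y_i|) = max(|-20 - 19|, |2 - (-1)|, |19 - 0|, |-4 - (-18)|) = max(39, 3, 19, 14) = 39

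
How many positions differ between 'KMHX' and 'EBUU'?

Differing positions: 1, 2, 3, 4. Hamming distance = 4.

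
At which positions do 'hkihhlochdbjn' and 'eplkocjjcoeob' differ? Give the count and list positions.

Differing positions: 1, 2, 3, 4, 5, 6, 7, 8, 9, 10, 11, 12, 13. Hamming distance = 13.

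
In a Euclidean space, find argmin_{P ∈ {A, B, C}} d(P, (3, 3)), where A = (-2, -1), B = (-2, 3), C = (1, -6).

Distances: d(A) ≈ 6.4031, d(B) = 5, d(C) ≈ 9.2195. Nearest: B = (-2, 3) with distance 5.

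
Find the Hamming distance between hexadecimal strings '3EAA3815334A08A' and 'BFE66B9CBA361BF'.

Differing positions: 1, 2, 3, 4, 5, 6, 7, 8, 9, 10, 11, 12, 13, 14, 15. Hamming distance = 15.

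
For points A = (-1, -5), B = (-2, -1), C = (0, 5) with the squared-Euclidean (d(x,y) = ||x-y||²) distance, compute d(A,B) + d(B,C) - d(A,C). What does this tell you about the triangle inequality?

d(A,B) = 1² + 4² = 17, d(B,C) = 2² + 6² = 40, d(A,C) = 1² + 10² = 101.
d(A,B) + d(B,C) - d(A,C) = 17 + 40 - 101 = 57 - 101 = -44. This is < 0, so the triangle inequality FAILS for these points (squared-Euclidean is not a metric).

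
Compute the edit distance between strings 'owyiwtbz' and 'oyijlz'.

Let D[i][j] be the edit distance between the first i characters of 'owyiwtbz' and the first j characters of 'oyijlz', with D[i][0] = i, D[0][j] = j, and D[i][j] = D[i-1][j-1] if the characters match, else 1 + min(D[i-1][j], D[i][j-1], D[i-1][j-1]). Filling the table (rows: prefixes of 'owyiwtbz', columns: prefixes of 'oyijlz'):
     ε  o  y  i  j  l  z
  ε  0  1  2  3  4  5  6
  o  1  0  1  2  3  4  5
  w  2  1  1  2  3  4  5
  y  3  2  1  2  3  4  5
  i  4  3  2  1  2  3  4
  w  5  4  3  2  2  3  4
  t  6  5  4  3  3  3  4
  b  7  6  5  4  4  4  4
  z  8  7  6  5  5  5  4
The bottom-right entry gives D[8][6] = 4, so no sequence of fewer than 4 edits works. Backtracking through the table gives one optimal edit sequence (4 edits):
  owyiwtbz → oyiwtbz (del w @2)
  oyiwtbz → oyitbz (del w @4)
  oyitbz → oyijbz (sub t→j @4)
  oyijbz → oyijlz (sub b→l @5)
Edit distance = 4.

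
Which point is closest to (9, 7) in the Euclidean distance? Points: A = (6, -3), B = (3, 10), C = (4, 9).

Distances: d(A) ≈ 10.4403, d(B) ≈ 6.7082, d(C) ≈ 5.3852. Nearest: C = (4, 9) with distance 5.3852.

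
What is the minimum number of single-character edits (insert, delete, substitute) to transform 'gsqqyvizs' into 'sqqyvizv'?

Let D[i][j] be the edit distance between the first i characters of 'gsqqyvizs' and the first j characters of 'sqqyvizv', with D[i][0] = i, D[0][j] = j, and D[i][j] = D[i-1][j-1] if the characters match, else 1 + min(D[i-1][j], D[i][j-1], D[i-1][j-1]). Filling the table (rows: prefixes of 'gsqqyvizs', columns: prefixes of 'sqqyvizv'):
     ε  s  q  q  y  v  i  z  v
  ε  0  1  2  3  4  5  6  7  8
  g  1  1  2  3  4  5  6  7  8
  s  2  1  2  3  4  5  6  7  8
  q  3  2  1  2  3  4  5  6  7
  q  4  3  2  1  2  3  4  5  6
  y  5  4  3  2  1  2  3  4  5
  v  6  5  4  3  2  1  2  3  4
  i  7  6  5  4  3  2  1  2  3
  z  8  7  6  5  4  3  2  1  2
  s  9  8  7  6  5  4  3  2  2
The bottom-right entry gives D[9][8] = 2, so no sequence of fewer than 2 edits works. Backtracking through the table gives one optimal edit sequence (2 edits):
  gsqqyvizs → sqqyvizs (del g @1)
  sqqyvizs → sqqyvizv (sub s→v @8)
Edit distance = 2.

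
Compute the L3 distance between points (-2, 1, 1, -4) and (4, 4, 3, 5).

(Σ|x_i - y_i|^3)^(1/3) = (|-2 - 4|^3 + |1 - 4|^3 + |1 - 3|^3 + |-4 - 5|^3)^(1/3)
= (6^3 + 3^3 + 2^3 + 9^3)^(1/3) = (216 + 27 + 8 + 729)^(1/3) = (980)^(1/3) ≈ 9.9329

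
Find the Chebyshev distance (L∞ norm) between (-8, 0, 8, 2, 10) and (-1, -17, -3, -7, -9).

max(|x_i - y_i|) = max(|-8 - (-1)|, |0 - (-17)|, |8 - (-3)|, |2 - (-7)|, |10 - (-9)|) = max(7, 17, 11, 9, 19) = 19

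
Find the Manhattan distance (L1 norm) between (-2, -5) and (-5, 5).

Σ|x_i - y_i| = |-2 - (-5)| + |-5 - 5| = 3 + 10 = 13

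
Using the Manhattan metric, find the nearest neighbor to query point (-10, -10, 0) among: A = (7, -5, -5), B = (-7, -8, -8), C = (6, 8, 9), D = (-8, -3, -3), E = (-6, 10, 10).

Distances: d(A) = 27, d(B) = 13, d(C) = 43, d(D) = 12, d(E) = 34. Nearest: D = (-8, -3, -3) with distance 12.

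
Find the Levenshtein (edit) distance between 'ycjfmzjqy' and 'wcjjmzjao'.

Let D[i][j] be the edit distance between the first i characters of 'ycjfmzjqy' and the first j characters of 'wcjjmzjao', with D[i][0] = i, D[0][j] = j, and D[i][j] = D[i-1][j-1] if the characters match, else 1 + min(D[i-1][j], D[i][j-1], D[i-1][j-1]). Filling the table (rows: prefixes of 'ycjfmzjqy', columns: prefixes of 'wcjjmzjao'):
     ε  w  c  j  j  m  z  j  a  o
  ε  0  1  2  3  4  5  6  7  8  9
  y  1  1  2  3  4  5  6  7  8  9
  c  2  2  1  2  3  4  5  6  7  8
  j  3  3  2  1  2  3  4  5  6  7
  f  4  4  3  2  2  3  4  5  6  7
  m  5  5  4  3  3  2  3  4  5  6
  z  6  6  5  4  4  3  2  3  4  5
  j  7  7  6  5  4  4  3  2  3  4
  q  8  8  7  6  5  5  4  3  3  4
  y  9  9  8  7  6  6  5  4  4  4
The bottom-right entry gives D[9][9] = 4, so no sequence of fewer than 4 edits works. Backtracking through the table gives one optimal edit sequence (4 edits):
  ycjfmzjqy → wcjfmzjqy (sub y→w @1)
  wcjfmzjqy → wcjjmzjqy (sub f→j @4)
  wcjjmzjqy → wcjjmzjay (sub q→a @8)
  wcjjmzjay → wcjjmzjao (sub y→o @9)
Edit distance = 4.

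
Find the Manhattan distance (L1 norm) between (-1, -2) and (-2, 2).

Σ|x_i - y_i| = |-1 - (-2)| + |-2 - 2| = 1 + 4 = 5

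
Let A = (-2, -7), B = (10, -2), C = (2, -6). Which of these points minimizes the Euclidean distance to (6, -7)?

Distances: d(A) = 8, d(B) ≈ 6.4031, d(C) ≈ 4.1231. Nearest: C = (2, -6) with distance 4.1231.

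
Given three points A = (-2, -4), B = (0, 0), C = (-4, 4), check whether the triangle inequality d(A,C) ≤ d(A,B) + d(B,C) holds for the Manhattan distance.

d(A,B) = 2 + 4 = 6, d(B,C) = 4 + 4 = 8, d(A,C) = 2 + 8 = 10.
d(A,C) = 10 ≤ 6 + 8 = 14. Triangle inequality is satisfied.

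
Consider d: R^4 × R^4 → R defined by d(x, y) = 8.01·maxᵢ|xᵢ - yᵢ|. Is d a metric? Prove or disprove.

Yes. The L∞ (Chebyshev) norm induces a metric on R^4, and multiplying a metric by a positive constant 8.01 > 0 preserves all four axioms: non-negativity (8.01·||x-y|| ≥ 0), identity (8.01·||x-y|| = 0 ⟺ ||x-y|| = 0 ⟺ x = y), symmetry (||x-y|| = ||y-x||), and the triangle inequality (8.01·||x-z|| ≤ 8.01·||x-y|| + 8.01·||y-z||). So d is a metric.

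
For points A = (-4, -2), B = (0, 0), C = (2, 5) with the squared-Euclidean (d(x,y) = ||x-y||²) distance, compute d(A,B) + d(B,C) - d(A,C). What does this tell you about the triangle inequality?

d(A,B) = 4² + 2² = 20, d(B,C) = 2² + 5² = 29, d(A,C) = 6² + 7² = 85.
d(A,B) + d(B,C) - d(A,C) = 20 + 29 - 85 = 49 - 85 = -36. This is < 0, so the triangle inequality FAILS for these points (squared-Euclidean is not a metric).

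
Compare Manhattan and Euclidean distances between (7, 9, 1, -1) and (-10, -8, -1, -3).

L1 = |7 - (-10)| + |9 - (-8)| + |1 - (-1)| + |-1 - (-3)| = 17 + 17 + 2 + 2 = 38
L2 = √(17² + 17² + 2² + 2²) = √586 ≈ 24.2074
L1 ≥ L2 always (equality iff movement is along one axis); L1 > L2 here.
Ratio L1/L2 = 38/√586 ≈ 1.5698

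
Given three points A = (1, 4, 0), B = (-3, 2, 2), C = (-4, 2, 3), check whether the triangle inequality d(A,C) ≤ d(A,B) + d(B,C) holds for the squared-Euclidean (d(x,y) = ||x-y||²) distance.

d(A,B) = 4² + 2² + 2² = 24, d(B,C) = 1² + 0² + 1² = 2, d(A,C) = 5² + 2² + 3² = 38.
d(A,C) = 38 > 24 + 2 = 26. Triangle inequality is VIOLATED. (Squared-Euclidean is not a metric — this is a counterexample.)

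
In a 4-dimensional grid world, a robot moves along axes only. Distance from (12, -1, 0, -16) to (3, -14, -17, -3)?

Σ|x_i - y_i| = |12 - 3| + |-1 - (-14)| + |0 - (-17)| + |-16 - (-3)| = 9 + 13 + 17 + 13 = 52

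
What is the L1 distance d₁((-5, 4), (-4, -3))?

Σ|x_i - y_i| = |-5 - (-4)| + |4 - (-3)| = 1 + 7 = 8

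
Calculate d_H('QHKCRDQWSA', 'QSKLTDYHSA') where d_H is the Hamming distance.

Differing positions: 2, 4, 5, 7, 8. Hamming distance = 5.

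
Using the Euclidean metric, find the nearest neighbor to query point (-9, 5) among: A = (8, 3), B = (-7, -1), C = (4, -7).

Distances: d(A) ≈ 17.1172, d(B) ≈ 6.3246, d(C) ≈ 17.6918. Nearest: B = (-7, -1) with distance 6.3246.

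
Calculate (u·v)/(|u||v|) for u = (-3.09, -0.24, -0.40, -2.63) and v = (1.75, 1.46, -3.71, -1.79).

With u = (-3.09, -0.24, -0.40, -2.63), v = (1.75, 1.46, -3.71, -1.79):
u·v = (-3.09)·1.75 + (-0.24)·1.46 + (-0.4)·(-3.71) + (-2.63)·(-1.79) = (-5.4075) + (-0.3504) + 1.484 + 4.7077 = 0.4338.
|u| = √((-3.09)² + (-0.24)² + (-0.4)² + (-2.63)²) = √(9.5481 + 0.0576 + 0.16 + 6.9169) = √16.6826, |v| = √(1.75² + 1.46² + (-3.71)² + (-1.79)²) = √(3.0625 + 2.1316 + 13.7641 + 3.2041) = √22.1623.
cos θ = (u·v)/(|u||v|) = 0.4338/(√16.6826·√22.1623) ≈ 0.0226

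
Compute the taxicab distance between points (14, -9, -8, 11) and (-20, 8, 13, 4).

Σ|x_i - y_i| = |14 - (-20)| + |-9 - 8| + |-8 - 13| + |11 - 4| = 34 + 17 + 21 + 7 = 79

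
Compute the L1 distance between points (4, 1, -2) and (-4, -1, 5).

Σ|x_i - y_i| = |4 - (-4)| + |1 - (-1)| + |-2 - 5| = 8 + 2 + 7 = 17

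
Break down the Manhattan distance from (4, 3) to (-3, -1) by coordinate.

Σ|x_i - y_i| = |4 - (-3)| + |3 - (-1)| = 7 + 4 = 11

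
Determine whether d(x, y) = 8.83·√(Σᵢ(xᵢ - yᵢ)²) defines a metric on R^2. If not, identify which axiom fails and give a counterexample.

Yes. The L2 (Euclidean) norm induces a metric on R^2, and multiplying a metric by a positive constant 8.83 > 0 preserves all four axioms: non-negativity (8.83·||x-y|| ≥ 0), identity (8.83·||x-y|| = 0 ⟺ ||x-y|| = 0 ⟺ x = y), symmetry (||x-y|| = ||y-x||), and the triangle inequality (8.83·||x-z|| ≤ 8.83·||x-y|| + 8.83·||y-z||). So d is a metric.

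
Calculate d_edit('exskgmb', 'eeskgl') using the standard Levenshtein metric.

Let D[i][j] be the edit distance between the first i characters of 'exskgmb' and the first j characters of 'eeskgl', with D[i][0] = i, D[0][j] = j, and D[i][j] = D[i-1][j-1] if the characters match, else 1 + min(D[i-1][j], D[i][j-1], D[i-1][j-1]). Filling the table (rows: prefixes of 'exskgmb', columns: prefixes of 'eeskgl'):
     ε  e  e  s  k  g  l
  ε  0  1  2  3  4  5  6
  e  1  0  1  2  3  4  5
  x  2  1  1  2  3  4  5
  s  3  2  2  1  2  3  4
  k  4  3  3  2  1  2  3
  g  5  4  4  3  2  1  2
  m  6  5  5  4  3  2  2
  b  7  6  6  5  4  3  3
The bottom-right entry gives D[7][6] = 3, so no sequence of fewer than 3 edits works. Backtracking through the table gives one optimal edit sequence (3 edits):
  exskgmb → eeskgmb (sub x→e @2)
  eeskgmb → eeskgb (del m @6)
  eeskgb → eeskgl (sub b→l @6)
Edit distance = 3.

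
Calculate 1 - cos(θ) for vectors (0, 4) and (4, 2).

With u = (0, 4), v = (4, 2):
u·v = 0·4 + 4·2 = 0 + 8 = 8.
|u| = √(0² + 4²) = √16, |v| = √(4² + 2²) = √20, so |u||v| = √(16·20) = √320.
cos θ = (u·v)/(|u||v|) = 8/√320 ≈ 0.4472
Cosine distance = 1 - cos θ ≈ 1 - 0.4472 = 0.5528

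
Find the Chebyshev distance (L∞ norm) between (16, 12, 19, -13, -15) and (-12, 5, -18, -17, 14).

max(|x_i - y_i|) = max(|16 - (-12)|, |12 - 5|, |19 - (-18)|, |-13 - (-17)|, |-15 - 14|) = max(28, 7, 37, 4, 29) = 37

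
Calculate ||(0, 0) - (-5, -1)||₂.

√(Σ(x_i - y_i)²) = √((0 - (-5))² + (0 - (-1))²)
= √(5² + 1²) = √(25 + 1) = √26 ≈ 5.099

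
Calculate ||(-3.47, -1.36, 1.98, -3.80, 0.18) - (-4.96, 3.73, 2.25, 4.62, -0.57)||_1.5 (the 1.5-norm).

(Σ|x_i - y_i|^1.5)^(1/1.5) = (|-3.47 - (-4.96)|^1.5 + |-1.36 - 3.73|^1.5 + |1.98 - 2.25|^1.5 + |-3.8 - 4.62|^1.5 + |0.18 - (-0.57)|^1.5)^(1/1.5)
= (1.49^1.5 + 5.09^1.5 + 0.27^1.5 + 8.42^1.5 + 0.75^1.5)^(1/1.5) ≈ (1.8188 + 11.4836 + 0.1403 + 24.4325 + 0.6495)^(1/1.5) = (38.5247)^(1/1.5) ≈ 11.4067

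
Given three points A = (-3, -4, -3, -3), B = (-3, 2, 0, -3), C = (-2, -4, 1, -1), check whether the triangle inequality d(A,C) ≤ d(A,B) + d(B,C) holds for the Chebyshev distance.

d(A,B) = max(0, 6, 3, 0) = 6, d(B,C) = max(1, 6, 1, 2) = 6, d(A,C) = max(1, 0, 4, 2) = 4.
d(A,C) = 4 ≤ 6 + 6 = 12. Triangle inequality is satisfied.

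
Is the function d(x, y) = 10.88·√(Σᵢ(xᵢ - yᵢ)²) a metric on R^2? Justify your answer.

Yes. The L2 (Euclidean) norm induces a metric on R^2, and multiplying a metric by a positive constant 10.88 > 0 preserves all four axioms: non-negativity (10.88·||x-y|| ≥ 0), identity (10.88·||x-y|| = 0 ⟺ ||x-y|| = 0 ⟺ x = y), symmetry (||x-y|| = ||y-x||), and the triangle inequality (10.88·||x-z|| ≤ 10.88·||x-y|| + 10.88·||y-z||). So d is a metric.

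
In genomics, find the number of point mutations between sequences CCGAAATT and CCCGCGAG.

Differing positions: 3, 4, 5, 6, 7, 8. Hamming distance = 6.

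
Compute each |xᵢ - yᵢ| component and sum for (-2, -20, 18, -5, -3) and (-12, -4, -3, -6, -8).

Σ|x_i - y_i| = |-2 - (-12)| + |-20 - (-4)| + |18 - (-3)| + |-5 - (-6)| + |-3 - (-8)| = 10 + 16 + 21 + 1 + 5 = 53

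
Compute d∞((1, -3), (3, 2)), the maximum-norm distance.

max(|x_i - y_i|) = max(|1 - 3|, |-3 - 2|) = max(2, 5) = 5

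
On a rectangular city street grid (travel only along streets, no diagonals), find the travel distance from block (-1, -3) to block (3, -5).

Σ|x_i - y_i| = |-1 - 3| + |-3 - (-5)| = 4 + 2 = 6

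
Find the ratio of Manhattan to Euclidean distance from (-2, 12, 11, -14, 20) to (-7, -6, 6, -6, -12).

L1 = |-2 - (-7)| + |12 - (-6)| + |11 - 6| + |-14 - (-6)| + |20 - (-12)| = 5 + 18 + 5 + 8 + 32 = 68
L2 = √(5² + 18² + 5² + 8² + 32²) = √1462 ≈ 38.2361
L1 ≥ L2 always (equality iff movement is along one axis); L1 > L2 here.
Ratio L1/L2 = 68/√1462 ≈ 1.7784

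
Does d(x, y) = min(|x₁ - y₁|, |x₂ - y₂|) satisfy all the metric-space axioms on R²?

No. d fails identity of indiscernibles: take x = (-2, 0) and y = (-2, 5). Then d(x,y) = min(|-2 - (-2)|, |0 - 5|) = min(0, 5) = 0, yet x ≠ y.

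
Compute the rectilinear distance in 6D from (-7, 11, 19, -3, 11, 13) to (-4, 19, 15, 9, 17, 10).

Σ|x_i - y_i| = |-7 - (-4)| + |11 - 19| + |19 - 15| + |-3 - 9| + |11 - 17| + |13 - 10| = 3 + 8 + 4 + 12 + 6 + 3 = 36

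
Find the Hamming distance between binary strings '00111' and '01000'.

Differing positions: 2, 3, 4, 5. Hamming distance = 4.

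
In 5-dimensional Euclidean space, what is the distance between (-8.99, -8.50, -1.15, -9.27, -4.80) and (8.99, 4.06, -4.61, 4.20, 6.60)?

√(Σ(x_i - y_i)²) = √((-8.99 - 8.99)² + (-8.5 - 4.06)² + (-1.15 - (-4.61))² + (-9.27 - 4.2)² + (-4.8 - 6.6)²)
= √((-17.98)² + (-12.56)² + 3.46² + (-13.47)² + (-11.4)²) = √(323.2804 + 157.7536 + 11.9716 + 181.4409 + 129.96) = √804.4065 ≈ 28.3621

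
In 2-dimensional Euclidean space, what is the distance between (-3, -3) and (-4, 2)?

√(Σ(x_i - y_i)²) = √((-3 - (-4))² + (-3 - 2)²)
= √(1² + (-5)²) = √(1 + 25) = √26 ≈ 5.099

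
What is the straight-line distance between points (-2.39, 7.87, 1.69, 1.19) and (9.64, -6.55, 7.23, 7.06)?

√(Σ(x_i - y_i)²) = √((-2.39 - 9.64)² + (7.87 - (-6.55))² + (1.69 - 7.23)² + (1.19 - 7.06)²)
= √((-12.03)² + 14.42² + (-5.54)² + (-5.87)²) = √(144.7209 + 207.9364 + 30.6916 + 34.4569) = √417.8058 ≈ 20.4403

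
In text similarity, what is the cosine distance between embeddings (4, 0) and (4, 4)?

With u = (4, 0), v = (4, 4):
u·v = 4·4 + 0·4 = 16 + 0 = 16.
|u| = √(4² + 0²) = √16, |v| = √(4² + 4²) = √32, so |u||v| = √(16·32) = √512.
cos θ = (u·v)/(|u||v|) = 16/√512 ≈ 0.7071
Cosine distance = 1 - cos θ ≈ 1 - 0.7071 = 0.2929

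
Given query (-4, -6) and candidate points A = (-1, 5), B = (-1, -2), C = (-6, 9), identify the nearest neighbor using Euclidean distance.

Distances: d(A) ≈ 11.4018, d(B) = 5, d(C) ≈ 15.1327. Nearest: B = (-1, -2) with distance 5.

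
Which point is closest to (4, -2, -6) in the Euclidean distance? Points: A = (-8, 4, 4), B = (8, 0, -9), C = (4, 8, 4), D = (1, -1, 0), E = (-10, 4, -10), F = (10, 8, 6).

Distances: d(A) ≈ 16.7332, d(B) ≈ 5.3852, d(C) ≈ 14.1421, d(D) ≈ 6.7823, d(E) ≈ 15.748, d(F) ≈ 16.7332. Nearest: B = (8, 0, -9) with distance 5.3852.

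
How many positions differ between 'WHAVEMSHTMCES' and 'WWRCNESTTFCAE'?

Differing positions: 2, 3, 4, 5, 6, 8, 10, 12, 13. Hamming distance = 9.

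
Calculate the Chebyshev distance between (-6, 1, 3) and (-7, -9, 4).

max(|x_i - y_i|) = max(|-6 - (-7)|, |1 - (-9)|, |3 - 4|) = max(1, 10, 1) = 10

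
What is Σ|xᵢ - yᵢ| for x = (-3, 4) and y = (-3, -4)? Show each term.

Σ|x_i - y_i| = |-3 - (-3)| + |4 - (-4)| = 0 + 8 = 8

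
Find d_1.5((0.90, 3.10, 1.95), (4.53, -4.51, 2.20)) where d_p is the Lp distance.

(Σ|x_i - y_i|^1.5)^(1/1.5) = (|0.9 - 4.53|^1.5 + |3.1 - (-4.51)|^1.5 + |1.95 - 2.2|^1.5)^(1/1.5)
= (3.63^1.5 + 7.61^1.5 + 0.25^1.5)^(1/1.5) ≈ (6.9161 + 20.9931 + 0.125)^(1/1.5) = (28.0342)^(1/1.5) ≈ 9.2284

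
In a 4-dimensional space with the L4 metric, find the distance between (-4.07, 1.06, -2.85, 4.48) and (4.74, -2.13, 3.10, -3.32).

(Σ|x_i - y_i|^4)^(1/4) = (|-4.07 - 4.74|^4 + |1.06 - (-2.13)|^4 + |-2.85 - 3.1|^4 + |4.48 - (-3.32)|^4)^(1/4)
= (8.81^4 + 3.19^4 + 5.95^4 + 7.8^4)^(1/4) ≈ (6024.259 + 103.553 + 1253.337 + 3701.5056)^(1/4) = (11082.6546)^(1/4) ≈ 10.2603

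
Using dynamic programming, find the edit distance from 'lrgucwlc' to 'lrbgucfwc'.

Let D[i][j] be the edit distance between the first i characters of 'lrgucwlc' and the first j characters of 'lrbgucfwc', with D[i][0] = i, D[0][j] = j, and D[i][j] = D[i-1][j-1] if the characters match, else 1 + min(D[i-1][j], D[i][j-1], D[i-1][j-1]). Filling the table (rows: prefixes of 'lrgucwlc', columns: prefixes of 'lrbgucfwc'):
     ε  l  r  b  g  u  c  f  w  c
  ε  0  1  2  3  4  5  6  7  8  9
  l  1  0  1  2  3  4  5  6  7  8
  r  2  1  0  1  2  3  4  5  6  7
  g  3  2  1  1  1  2  3  4  5  6
  u  4  3  2  2  2  1  2  3  4  5
  c  5  4  3  3  3  2  1  2  3  4
  w  6  5  4  4  4  3  2  2  2  3
  l  7  6  5  5  5  4  3  3  3  3
  c  8  7  6  6  6  5  4  4  4  3
The bottom-right entry gives D[8][9] = 3, so no sequence of fewer than 3 edits works. Backtracking through the table gives one optimal edit sequence (3 edits):
  lrgucwlc → lrbgucwlc (ins b @3)
  lrbgucwlc → lrbgucflc (sub w→f @7)
  lrbgucflc → lrbgucfwc (sub l→w @8)
Edit distance = 3.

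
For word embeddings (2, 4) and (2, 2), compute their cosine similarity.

With u = (2, 4), v = (2, 2):
u·v = 2·2 + 4·2 = 4 + 8 = 12.
|u| = √(2² + 4²) = √20, |v| = √(2² + 2²) = √8, so |u||v| = √(20·8) = √160.
cos θ = (u·v)/(|u||v|) = 12/√160 ≈ 0.9487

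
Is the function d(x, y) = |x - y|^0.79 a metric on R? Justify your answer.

Yes. With 0 < p = 0.79 ≤ 1, d(x,y) = |x-y|^0.79 is a metric on R. Non-negativity and symmetry are immediate; |x-y|^0.79 = 0 ⟺ |x-y| = 0 ⟺ x = y. For the triangle inequality, the function t ↦ t^0.79 is subadditive on [0,∞) when p ≤ 1, so |x-z|^0.79 ≤ (|x-y| + |y-z|)^0.79 ≤ |x-y|^0.79 + |y-z|^0.79.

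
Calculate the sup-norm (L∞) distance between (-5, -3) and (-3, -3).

max(|x_i - y_i|) = max(|-5 - (-3)|, |-3 - (-3)|) = max(2, 0) = 2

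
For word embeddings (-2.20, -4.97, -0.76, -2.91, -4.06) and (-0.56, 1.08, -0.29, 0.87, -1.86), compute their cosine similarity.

With u = (-2.20, -4.97, -0.76, -2.91, -4.06), v = (-0.56, 1.08, -0.29, 0.87, -1.86):
u·v = (-2.2)·(-0.56) + (-4.97)·1.08 + (-0.76)·(-0.29) + (-2.91)·0.87 + (-4.06)·(-1.86) = 1.232 + (-5.3676) + 0.2204 + (-2.5317) + 7.5516 = 1.1047.
|u| = √((-2.2)² + (-4.97)² + (-0.76)² + (-2.91)² + (-4.06)²) = √(4.84 + 24.7009 + 0.5776 + 8.4681 + 16.4836) = √55.0702, |v| = √((-0.56)² + 1.08² + (-0.29)² + 0.87² + (-1.86)²) = √(0.3136 + 1.1664 + 0.0841 + 0.7569 + 3.4596) = √5.7806.
cos θ = (u·v)/(|u||v|) = 1.1047/(√55.0702·√5.7806) ≈ 0.0619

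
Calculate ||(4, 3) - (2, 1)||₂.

√(Σ(x_i - y_i)²) = √((4 - 2)² + (3 - 1)²)
= √(2² + 2²) = √(4 + 4) = √8 ≈ 2.8284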